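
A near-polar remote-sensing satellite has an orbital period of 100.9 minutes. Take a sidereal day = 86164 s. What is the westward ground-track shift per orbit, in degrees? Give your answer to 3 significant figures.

25.3°

T = 100.9 min = 6054.0 s.
During one orbit Earth rotates (6054.0 / 86164) × 360° = 25.29°.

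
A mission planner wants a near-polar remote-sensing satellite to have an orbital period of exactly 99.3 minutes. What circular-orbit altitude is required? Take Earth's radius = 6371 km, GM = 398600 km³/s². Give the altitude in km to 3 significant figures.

732 km

T = 99.3 min = 5958.0 s.
From T = 2π√(a³/μ): a = (μ T²/4π²)^(1/3) = (398600 × 5958.0² / 4π²)^(1/3) = 7103 km.
Altitude h = a − R = 7103 − 6371 = 732 km.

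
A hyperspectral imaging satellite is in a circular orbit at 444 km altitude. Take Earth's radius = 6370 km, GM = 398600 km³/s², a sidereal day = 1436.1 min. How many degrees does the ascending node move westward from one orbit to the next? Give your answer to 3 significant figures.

23.4°

Semi-major axis a = 6370 + 444 = 6814 km. Period T = 2π√(a³/μ) = 2π√(6814³/398600) = 5597.8 s = 93.30 min.
During one orbit Earth rotates (5597.8 / 86166) × 360° = 23.39°.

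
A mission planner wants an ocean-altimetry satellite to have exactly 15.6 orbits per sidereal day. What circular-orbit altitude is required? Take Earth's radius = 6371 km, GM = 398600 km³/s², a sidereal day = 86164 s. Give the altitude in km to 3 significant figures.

382 km

Required period T = 86164 / 15.6 = 5523.3 s.
From T = 2π√(a³/μ): a = (μ T²/4π²)^(1/3) = (398600 × 5523.3² / 4π²)^(1/3) = 6753 km.
Altitude h = a − R = 6753 − 6371 = 382 km.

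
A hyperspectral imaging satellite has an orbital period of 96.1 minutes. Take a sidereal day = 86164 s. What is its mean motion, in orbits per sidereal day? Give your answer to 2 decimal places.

T = 96.1 min = 5766.0 s.
Orbits per sidereal day = 86164 / 5766.0 = 14.943.

14.94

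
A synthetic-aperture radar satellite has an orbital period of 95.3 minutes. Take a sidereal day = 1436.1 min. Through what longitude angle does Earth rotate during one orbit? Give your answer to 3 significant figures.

23.9°

T = 95.3 min = 5718.0 s.
During one orbit Earth rotates (5718.0 / 86166) × 360° = 23.89°.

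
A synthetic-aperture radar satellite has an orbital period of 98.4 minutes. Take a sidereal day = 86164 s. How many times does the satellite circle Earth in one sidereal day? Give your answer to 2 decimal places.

14.59

T = 98.4 min = 5904.0 s.
Orbits per sidereal day = 86164 / 5904.0 = 14.594.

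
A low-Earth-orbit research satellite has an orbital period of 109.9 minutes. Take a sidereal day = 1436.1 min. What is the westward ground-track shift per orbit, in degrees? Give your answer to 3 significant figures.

T = 109.9 min = 6594.0 s.
During one orbit Earth rotates (6594.0 / 86166) × 360° = 27.55°.

27.5°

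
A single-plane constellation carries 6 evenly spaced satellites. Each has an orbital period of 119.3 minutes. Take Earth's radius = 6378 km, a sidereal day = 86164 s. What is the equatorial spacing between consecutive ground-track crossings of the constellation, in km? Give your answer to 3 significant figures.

T = 119.3 min = 7158.0 s.
Single-satellite node shift = (7158.0/86164) × 360° = 29.91°.
With 6 satellites evenly phased, successive equator crossings are 29.91/6 = 4.984° apart.
That is 4.984 × 111.3 = 555 km at the equator.

555 km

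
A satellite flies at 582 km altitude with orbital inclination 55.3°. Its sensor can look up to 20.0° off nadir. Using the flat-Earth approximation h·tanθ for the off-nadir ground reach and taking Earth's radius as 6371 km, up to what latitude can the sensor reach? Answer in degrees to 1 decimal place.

For a prograde orbit the ground track reaches latitude ±i = ±55.3°.
Sensor half-swath on the ground ≈ 582·tan(20.0°) = 212 km = 1.91° of latitude.
Maximum observable latitude ≈ 55.3 + 1.91 = 57.2°.

57.2°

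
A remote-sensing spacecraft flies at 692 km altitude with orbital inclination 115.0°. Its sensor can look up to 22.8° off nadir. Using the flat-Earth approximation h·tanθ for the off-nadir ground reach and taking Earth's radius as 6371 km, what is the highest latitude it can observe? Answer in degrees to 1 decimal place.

67.6°

Retrograde orbit: the ground track reaches ±(180° − i) = ±(180 − 115.0) = ±65.0°.
Sensor half-swath on the ground ≈ 692·tan(22.8°) = 291 km = 2.62° of latitude.
Maximum observable latitude ≈ 65.0 + 2.62 = 67.6°.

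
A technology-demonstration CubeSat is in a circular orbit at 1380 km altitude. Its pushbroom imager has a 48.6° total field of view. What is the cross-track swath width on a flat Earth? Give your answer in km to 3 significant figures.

Half-angle = 48.6°/2 = 24.3°.
Swath width ≈ 2h·tan(θ/2) = 2 × 1380 × tan(24.3°) = 1246.2 km.

1250 km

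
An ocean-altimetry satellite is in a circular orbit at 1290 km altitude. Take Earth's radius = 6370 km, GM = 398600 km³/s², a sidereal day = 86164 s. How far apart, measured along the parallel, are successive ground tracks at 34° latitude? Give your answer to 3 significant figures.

Semi-major axis a = 6370 + 1290 = 7660 km. Period T = 2π√(a³/μ) = 2π√(7660³/398600) = 6672.0 s = 111.20 min.
Node shift per orbit = (6672.0/86164) × 360° = 27.88°.
Equatorial spacing = 27.88 × 111.2 km/° = 3099 km.
At 34° latitude, spacing = 3099 × cos(34°) = 2569 km.

2570 km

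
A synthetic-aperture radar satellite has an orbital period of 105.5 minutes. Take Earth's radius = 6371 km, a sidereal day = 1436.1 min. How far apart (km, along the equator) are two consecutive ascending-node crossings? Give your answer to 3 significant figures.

T = 105.5 min = 6330.0 s.
During one orbit Earth rotates (6330.0 / 86166) × 360° = 26.45°.
At the equator that is 26.45° × (2π·6371/360) km/° = 26.45 × 111.2 = 2941 km.

2940 km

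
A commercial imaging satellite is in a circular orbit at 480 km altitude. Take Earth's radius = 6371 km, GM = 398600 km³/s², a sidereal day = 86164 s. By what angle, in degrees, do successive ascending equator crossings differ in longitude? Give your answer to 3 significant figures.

Semi-major axis a = 6371 + 480 = 6851 km. Period T = 2π√(a³/μ) = 2π√(6851³/398600) = 5643.4 s = 94.06 min.
During one orbit Earth rotates (5643.4 / 86164) × 360° = 23.58°.

23.6°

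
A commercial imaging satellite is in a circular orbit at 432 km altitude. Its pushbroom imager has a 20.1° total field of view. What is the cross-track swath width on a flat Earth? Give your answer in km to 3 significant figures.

Half-angle = 20.1°/2 = 10.05°.
Swath width ≈ 2h·tan(θ/2) = 2 × 432 × tan(10.05°) = 153.1 km.

153 km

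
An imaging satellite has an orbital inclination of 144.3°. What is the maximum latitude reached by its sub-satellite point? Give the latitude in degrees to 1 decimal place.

35.7°

Retrograde orbit: the ground track reaches ±(180° − i) = ±(180 − 144.3) = ±35.7°.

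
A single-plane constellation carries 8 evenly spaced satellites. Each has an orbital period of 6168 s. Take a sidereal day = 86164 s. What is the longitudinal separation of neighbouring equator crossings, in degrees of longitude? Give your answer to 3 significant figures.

Single-satellite node shift = (6168.0/86164) × 360° = 25.77°.
With 8 satellites evenly phased, successive equator crossings are 25.77/8 = 3.221° apart.

3.22°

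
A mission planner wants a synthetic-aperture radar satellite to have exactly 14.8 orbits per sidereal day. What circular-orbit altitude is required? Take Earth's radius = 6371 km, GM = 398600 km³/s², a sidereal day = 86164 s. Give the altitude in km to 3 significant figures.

Required period T = 86164 / 14.8 = 5821.9 s.
From T = 2π√(a³/μ): a = (μ T²/4π²)^(1/3) = (398600 × 5821.9² / 4π²)^(1/3) = 6995 km.
Altitude h = a − R = 6995 − 6371 = 624 km.

624 km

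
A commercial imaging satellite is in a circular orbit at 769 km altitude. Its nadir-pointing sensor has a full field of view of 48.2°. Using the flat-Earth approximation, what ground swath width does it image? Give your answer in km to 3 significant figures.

688 km

Half-angle = 48.2°/2 = 24.1°.
Swath width ≈ 2h·tan(θ/2) = 2 × 769 × tan(24.1°) = 688.0 km.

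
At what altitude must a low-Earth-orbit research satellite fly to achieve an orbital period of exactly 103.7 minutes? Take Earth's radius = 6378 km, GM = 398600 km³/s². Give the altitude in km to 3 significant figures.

T = 103.7 min = 6222.0 s.
From T = 2π√(a³/μ): a = (μ T²/4π²)^(1/3) = (398600 × 6222.0² / 4π²)^(1/3) = 7312 km.
Altitude h = a − R = 7312 − 6378 = 934 km.

934 km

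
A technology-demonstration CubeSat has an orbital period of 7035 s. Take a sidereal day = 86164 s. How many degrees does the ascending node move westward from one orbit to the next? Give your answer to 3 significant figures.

During one orbit Earth rotates (7035.0 / 86164) × 360° = 29.39°.

29.4°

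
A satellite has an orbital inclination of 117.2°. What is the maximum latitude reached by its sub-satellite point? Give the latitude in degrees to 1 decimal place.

62.8°

Retrograde orbit: the ground track reaches ±(180° − i) = ±(180 − 117.2) = ±62.8°.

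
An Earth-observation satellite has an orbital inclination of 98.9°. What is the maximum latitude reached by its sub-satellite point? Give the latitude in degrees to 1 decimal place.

Retrograde orbit: the ground track reaches ±(180° − i) = ±(180 − 98.9) = ±81.1°.

81.1°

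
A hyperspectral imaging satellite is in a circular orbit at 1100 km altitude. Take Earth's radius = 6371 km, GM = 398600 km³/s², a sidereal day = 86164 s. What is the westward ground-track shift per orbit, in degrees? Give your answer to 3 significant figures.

26.9°

Semi-major axis a = 6371 + 1100 = 7471 km. Period T = 2π√(a³/μ) = 2π√(7471³/398600) = 6426.6 s = 107.11 min.
During one orbit Earth rotates (6426.6 / 86164) × 360° = 26.85°.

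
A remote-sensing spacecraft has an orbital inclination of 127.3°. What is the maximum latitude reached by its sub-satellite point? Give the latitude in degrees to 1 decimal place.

Retrograde orbit: the ground track reaches ±(180° − i) = ±(180 − 127.3) = ±52.7°.

52.7°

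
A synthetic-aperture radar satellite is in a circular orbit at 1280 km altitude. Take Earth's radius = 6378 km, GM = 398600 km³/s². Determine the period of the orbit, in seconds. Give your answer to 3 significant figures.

Semi-major axis a = 6378 + 1280 = 7658 km. Period T = 2π√(a³/μ) = 2π√(7658³/398600) = 6669.4 s = 111.16 min.

6670 seconds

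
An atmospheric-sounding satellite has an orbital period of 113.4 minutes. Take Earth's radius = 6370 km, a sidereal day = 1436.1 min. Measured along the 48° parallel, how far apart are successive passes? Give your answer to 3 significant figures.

2110 km

T = 113.4 min = 6804.0 s.
Node shift per orbit = (6804.0/86166) × 360° = 28.43°.
Equatorial spacing = 28.43 × 111.2 km/° = 3160 km.
At 48° latitude, spacing = 3160 × cos(48°) = 2115 km.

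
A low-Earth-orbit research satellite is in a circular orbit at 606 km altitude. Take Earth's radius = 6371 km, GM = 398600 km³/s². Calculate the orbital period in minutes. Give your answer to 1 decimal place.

Semi-major axis a = 6371 + 606 = 6977 km. Period T = 2π√(a³/μ) = 2π√(6977³/398600) = 5799.8 s = 96.66 min.

96.7 min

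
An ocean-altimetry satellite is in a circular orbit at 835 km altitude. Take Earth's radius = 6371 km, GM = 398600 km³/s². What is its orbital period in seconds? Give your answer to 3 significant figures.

6090 seconds

Semi-major axis a = 6371 + 835 = 7206 km. Period T = 2π√(a³/μ) = 2π√(7206³/398600) = 6087.7 s = 101.46 min.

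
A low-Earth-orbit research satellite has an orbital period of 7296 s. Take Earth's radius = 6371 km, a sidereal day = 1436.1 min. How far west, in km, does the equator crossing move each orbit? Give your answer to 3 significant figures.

During one orbit Earth rotates (7296.0 / 86166) × 360° = 30.48°.
At the equator that is 30.48° × (2π·6371/360) km/° = 30.48 × 111.2 = 3390 km.

3390 km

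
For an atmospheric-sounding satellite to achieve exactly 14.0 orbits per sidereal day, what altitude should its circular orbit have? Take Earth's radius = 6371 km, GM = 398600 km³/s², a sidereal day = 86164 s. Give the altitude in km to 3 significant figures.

Required period T = 86164 / 14.0 = 6154.6 s.
From T = 2π√(a³/μ): a = (μ T²/4π²)^(1/3) = (398600 × 6154.6² / 4π²)^(1/3) = 7259 km.
Altitude h = a − R = 7259 − 6371 = 888 km.

888 km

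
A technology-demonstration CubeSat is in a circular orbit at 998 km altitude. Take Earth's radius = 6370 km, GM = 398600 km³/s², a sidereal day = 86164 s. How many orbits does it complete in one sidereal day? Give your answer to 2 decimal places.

Semi-major axis a = 6370 + 998 = 7368 km. Period T = 2π√(a³/μ) = 2π√(7368³/398600) = 6294.1 s = 104.90 min.
Orbits per sidereal day = 86164 / 6294.1 = 13.690.

13.69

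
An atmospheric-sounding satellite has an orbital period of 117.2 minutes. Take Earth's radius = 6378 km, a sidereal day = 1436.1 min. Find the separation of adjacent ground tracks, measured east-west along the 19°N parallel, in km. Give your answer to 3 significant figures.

3090 km

T = 117.2 min = 7032.0 s.
Node shift per orbit = (7032.0/86166) × 360° = 29.38°.
Equatorial spacing = 29.38 × 111.3 km/° = 3270 km.
At 19° latitude, spacing = 3270 × cos(19°) = 3092 km.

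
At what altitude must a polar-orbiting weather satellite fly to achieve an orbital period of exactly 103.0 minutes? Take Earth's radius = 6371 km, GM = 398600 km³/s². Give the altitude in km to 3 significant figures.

908 km

T = 103.0 min = 6180.0 s.
From T = 2π√(a³/μ): a = (μ T²/4π²)^(1/3) = (398600 × 6180.0² / 4π²)^(1/3) = 7279 km.
Altitude h = a − R = 7279 − 6371 = 908 km.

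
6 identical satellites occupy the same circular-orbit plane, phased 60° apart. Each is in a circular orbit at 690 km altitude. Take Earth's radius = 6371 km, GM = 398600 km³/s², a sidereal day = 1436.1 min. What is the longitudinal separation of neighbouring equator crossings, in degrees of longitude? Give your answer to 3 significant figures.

Semi-major axis a = 6371 + 690 = 7061 km. Period T = 2π√(a³/μ) = 2π√(7061³/398600) = 5904.9 s = 98.41 min.
Single-satellite node shift = (5904.9/86166) × 360° = 24.67°.
With 6 satellites evenly phased, successive equator crossings are 24.67/6 = 4.112° apart.

4.11°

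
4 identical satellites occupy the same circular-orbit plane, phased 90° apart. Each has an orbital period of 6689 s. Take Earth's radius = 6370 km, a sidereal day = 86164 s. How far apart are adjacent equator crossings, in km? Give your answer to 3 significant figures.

Single-satellite node shift = (6689.0/86164) × 360° = 27.95°.
With 4 satellites evenly phased, successive equator crossings are 27.95/4 = 6.987° apart.
That is 6.987 × 111.2 = 777 km at the equator.

777 km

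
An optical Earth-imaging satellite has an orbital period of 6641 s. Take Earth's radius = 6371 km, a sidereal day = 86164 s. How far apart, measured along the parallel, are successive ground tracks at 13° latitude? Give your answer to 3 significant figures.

3010 km

Node shift per orbit = (6641.0/86164) × 360° = 27.75°.
Equatorial spacing = 27.75 × 111.2 km/° = 3085 km.
At 13° latitude, spacing = 3085 × cos(13°) = 3006 km.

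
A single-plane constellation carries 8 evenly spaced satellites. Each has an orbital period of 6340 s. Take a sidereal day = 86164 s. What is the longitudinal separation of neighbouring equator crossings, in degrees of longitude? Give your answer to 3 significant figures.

3.31°

Single-satellite node shift = (6340.0/86164) × 360° = 26.49°.
With 8 satellites evenly phased, successive equator crossings are 26.49/8 = 3.311° apart.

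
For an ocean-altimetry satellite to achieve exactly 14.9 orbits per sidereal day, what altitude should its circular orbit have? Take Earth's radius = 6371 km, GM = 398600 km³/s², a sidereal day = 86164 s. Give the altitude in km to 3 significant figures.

592 km

Required period T = 86164 / 14.9 = 5782.8 s.
From T = 2π√(a³/μ): a = (μ T²/4π²)^(1/3) = (398600 × 5782.8² / 4π²)^(1/3) = 6963 km.
Altitude h = a − R = 6963 − 6371 = 592 km.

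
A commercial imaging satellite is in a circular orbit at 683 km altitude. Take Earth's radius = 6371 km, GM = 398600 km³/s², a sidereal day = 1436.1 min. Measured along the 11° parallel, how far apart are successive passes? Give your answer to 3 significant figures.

Semi-major axis a = 6371 + 683 = 7054 km. Period T = 2π√(a³/μ) = 2π√(7054³/398600) = 5896.1 s = 98.27 min.
Node shift per orbit = (5896.1/86166) × 360° = 24.63°.
Equatorial spacing = 24.63 × 111.2 km/° = 2739 km.
At 11° latitude, spacing = 2739 × cos(11°) = 2689 km.

2690 km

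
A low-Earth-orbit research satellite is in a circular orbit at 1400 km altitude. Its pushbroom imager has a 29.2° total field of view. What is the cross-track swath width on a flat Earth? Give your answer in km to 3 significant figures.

Half-angle = 29.2°/2 = 14.6°.
Swath width ≈ 2h·tan(θ/2) = 2 × 1400 × tan(14.6°) = 729.3 km.

729 km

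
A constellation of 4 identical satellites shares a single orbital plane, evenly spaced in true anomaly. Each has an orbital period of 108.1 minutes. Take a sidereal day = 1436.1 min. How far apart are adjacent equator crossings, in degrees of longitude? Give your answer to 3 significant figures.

6.77°

T = 108.1 min = 6486.0 s.
Single-satellite node shift = (6486.0/86166) × 360° = 27.10°.
With 4 satellites evenly phased, successive equator crossings are 27.10/4 = 6.775° apart.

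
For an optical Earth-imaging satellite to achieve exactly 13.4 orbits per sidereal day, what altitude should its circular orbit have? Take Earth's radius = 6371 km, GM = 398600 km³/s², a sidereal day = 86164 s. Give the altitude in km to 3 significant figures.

1100 km

Required period T = 86164 / 13.4 = 6430.1 s.
From T = 2π√(a³/μ): a = (μ T²/4π²)^(1/3) = (398600 × 6430.1² / 4π²)^(1/3) = 7474 km.
Altitude h = a − R = 7474 − 6371 = 1103 km.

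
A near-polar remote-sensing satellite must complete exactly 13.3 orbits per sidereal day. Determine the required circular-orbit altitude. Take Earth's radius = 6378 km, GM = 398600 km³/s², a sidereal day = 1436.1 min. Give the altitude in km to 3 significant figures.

Required period T = 86166 / 13.3 = 6478.6 s.
From T = 2π√(a³/μ): a = (μ T²/4π²)^(1/3) = (398600 × 6478.6² / 4π²)^(1/3) = 7511 km.
Altitude h = a − R = 7511 − 6378 = 1133 km.

1130 km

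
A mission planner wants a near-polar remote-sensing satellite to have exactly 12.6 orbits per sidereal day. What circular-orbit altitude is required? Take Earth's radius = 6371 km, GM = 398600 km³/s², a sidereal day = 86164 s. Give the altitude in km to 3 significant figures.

1420 km

Required period T = 86164 / 12.6 = 6838.4 s.
From T = 2π√(a³/μ): a = (μ T²/4π²)^(1/3) = (398600 × 6838.4² / 4π²)^(1/3) = 7787 km.
Altitude h = a − R = 7787 − 6371 = 1416 km.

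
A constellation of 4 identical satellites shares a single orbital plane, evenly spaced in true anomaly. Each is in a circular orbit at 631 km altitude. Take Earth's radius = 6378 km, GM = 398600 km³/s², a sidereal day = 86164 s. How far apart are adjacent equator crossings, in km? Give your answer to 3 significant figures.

679 km

Semi-major axis a = 6378 + 631 = 7009 km. Period T = 2π√(a³/μ) = 2π√(7009³/398600) = 5839.8 s = 97.33 min.
Single-satellite node shift = (5839.8/86164) × 360° = 24.40°.
With 4 satellites evenly phased, successive equator crossings are 24.40/4 = 6.100° apart.
That is 6.100 × 111.3 = 679 km at the equator.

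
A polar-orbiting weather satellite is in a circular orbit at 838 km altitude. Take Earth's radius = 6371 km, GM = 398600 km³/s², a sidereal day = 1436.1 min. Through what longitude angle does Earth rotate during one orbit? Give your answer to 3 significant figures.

Semi-major axis a = 6371 + 838 = 7209 km. Period T = 2π√(a³/μ) = 2π√(7209³/398600) = 6091.5 s = 101.52 min.
During one orbit Earth rotates (6091.5 / 86166) × 360° = 25.45°.

25.5°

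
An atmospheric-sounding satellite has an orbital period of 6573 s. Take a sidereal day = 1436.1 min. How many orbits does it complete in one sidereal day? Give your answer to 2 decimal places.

13.11

Orbits per sidereal day = 86166 / 6573.0 = 13.109.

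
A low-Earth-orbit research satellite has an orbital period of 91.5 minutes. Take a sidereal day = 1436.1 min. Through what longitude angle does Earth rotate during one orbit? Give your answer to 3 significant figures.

22.9°

T = 91.5 min = 5490.0 s.
During one orbit Earth rotates (5490.0 / 86166) × 360° = 22.94°.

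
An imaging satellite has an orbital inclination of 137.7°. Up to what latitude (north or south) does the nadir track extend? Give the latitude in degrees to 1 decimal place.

Retrograde orbit: the ground track reaches ±(180° − i) = ±(180 − 137.7) = ±42.3°.

42.3°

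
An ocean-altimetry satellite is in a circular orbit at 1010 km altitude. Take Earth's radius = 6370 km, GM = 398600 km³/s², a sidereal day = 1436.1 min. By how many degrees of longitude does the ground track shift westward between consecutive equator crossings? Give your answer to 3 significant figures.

Semi-major axis a = 6370 + 1010 = 7380 km. Period T = 2π√(a³/μ) = 2π√(7380³/398600) = 6309.5 s = 105.16 min.
During one orbit Earth rotates (6309.5 / 86166) × 360° = 26.36°.

26.4°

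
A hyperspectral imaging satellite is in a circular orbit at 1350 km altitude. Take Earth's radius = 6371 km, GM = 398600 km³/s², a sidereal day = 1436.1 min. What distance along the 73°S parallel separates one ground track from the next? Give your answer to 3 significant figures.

Semi-major axis a = 6371 + 1350 = 7721 km. Period T = 2π√(a³/μ) = 2π√(7721³/398600) = 6751.8 s = 112.53 min.
Node shift per orbit = (6751.8/86166) × 360° = 28.21°.
Equatorial spacing = 28.21 × 111.2 km/° = 3137 km.
At 73° latitude, spacing = 3137 × cos(73°) = 917 km.

917 km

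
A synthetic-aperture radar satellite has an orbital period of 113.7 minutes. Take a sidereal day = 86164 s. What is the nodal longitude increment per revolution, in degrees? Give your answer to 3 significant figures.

T = 113.7 min = 6822.0 s.
During one orbit Earth rotates (6822.0 / 86164) × 360° = 28.50°.

28.5°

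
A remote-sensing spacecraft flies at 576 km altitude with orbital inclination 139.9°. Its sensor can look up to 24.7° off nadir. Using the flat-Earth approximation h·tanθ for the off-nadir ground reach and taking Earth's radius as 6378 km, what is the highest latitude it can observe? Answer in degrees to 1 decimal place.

Retrograde orbit: the ground track reaches ±(180° − i) = ±(180 − 139.9) = ±40.1°.
Sensor half-swath on the ground ≈ 576·tan(24.7°) = 265 km = 2.38° of latitude.
Maximum observable latitude ≈ 40.1 + 2.38 = 42.5°.

42.5°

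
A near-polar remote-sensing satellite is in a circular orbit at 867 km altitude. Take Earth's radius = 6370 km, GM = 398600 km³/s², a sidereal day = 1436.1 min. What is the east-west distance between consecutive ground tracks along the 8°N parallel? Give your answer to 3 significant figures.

Semi-major axis a = 6370 + 867 = 7237 km. Period T = 2π√(a³/μ) = 2π√(7237³/398600) = 6127.0 s = 102.12 min.
Node shift per orbit = (6127.0/86166) × 360° = 25.60°.
Equatorial spacing = 25.60 × 111.2 km/° = 2846 km.
At 8° latitude, spacing = 2846 × cos(8°) = 2818 km.

2820 km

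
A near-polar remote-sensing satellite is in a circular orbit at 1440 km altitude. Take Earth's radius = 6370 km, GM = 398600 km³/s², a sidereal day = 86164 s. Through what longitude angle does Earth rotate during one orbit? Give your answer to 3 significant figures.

28.7°

Semi-major axis a = 6370 + 1440 = 7810 km. Period T = 2π√(a³/μ) = 2π√(7810³/398600) = 6868.9 s = 114.48 min.
During one orbit Earth rotates (6868.9 / 86164) × 360° = 28.70°.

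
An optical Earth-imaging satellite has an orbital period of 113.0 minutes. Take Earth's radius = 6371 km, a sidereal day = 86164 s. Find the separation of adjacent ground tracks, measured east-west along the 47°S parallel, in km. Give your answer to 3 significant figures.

T = 113.0 min = 6780.0 s.
Node shift per orbit = (6780.0/86164) × 360° = 28.33°.
Equatorial spacing = 28.33 × 111.2 km/° = 3150 km.
At 47° latitude, spacing = 3150 × cos(47°) = 2148 km.

2150 km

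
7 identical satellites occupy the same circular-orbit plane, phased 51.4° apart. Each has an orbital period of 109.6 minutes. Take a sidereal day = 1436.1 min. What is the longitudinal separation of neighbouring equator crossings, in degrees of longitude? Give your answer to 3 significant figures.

T = 109.6 min = 6576.0 s.
Single-satellite node shift = (6576.0/86166) × 360° = 27.47°.
With 7 satellites evenly phased, successive equator crossings are 27.47/7 = 3.925° apart.

3.92°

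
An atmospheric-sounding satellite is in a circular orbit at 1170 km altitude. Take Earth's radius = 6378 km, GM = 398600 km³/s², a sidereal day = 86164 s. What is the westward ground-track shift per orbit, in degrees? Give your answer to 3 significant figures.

Semi-major axis a = 6378 + 1170 = 7548 km. Period T = 2π√(a³/μ) = 2π√(7548³/398600) = 6526.2 s = 108.77 min.
During one orbit Earth rotates (6526.2 / 86164) × 360° = 27.27°.

27.3°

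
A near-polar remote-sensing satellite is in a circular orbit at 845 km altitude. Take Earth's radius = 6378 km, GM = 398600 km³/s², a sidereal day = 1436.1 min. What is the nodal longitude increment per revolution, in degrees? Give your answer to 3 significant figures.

25.5°

Semi-major axis a = 6378 + 845 = 7223 km. Period T = 2π√(a³/μ) = 2π√(7223³/398600) = 6109.2 s = 101.82 min.
During one orbit Earth rotates (6109.2 / 86166) × 360° = 25.52°.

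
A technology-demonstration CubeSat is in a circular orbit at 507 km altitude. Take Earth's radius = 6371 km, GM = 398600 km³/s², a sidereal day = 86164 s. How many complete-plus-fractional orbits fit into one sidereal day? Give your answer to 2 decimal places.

Semi-major axis a = 6371 + 507 = 6878 km. Period T = 2π√(a³/μ) = 2π√(6878³/398600) = 5676.8 s = 94.61 min.
Orbits per sidereal day = 86164 / 5676.8 = 15.178.

15.18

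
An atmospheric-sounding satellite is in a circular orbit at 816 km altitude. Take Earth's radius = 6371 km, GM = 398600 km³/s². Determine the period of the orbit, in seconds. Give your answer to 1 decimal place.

Semi-major axis a = 6371 + 816 = 7187 km. Period T = 2π√(a³/μ) = 2π√(7187³/398600) = 6063.6 s = 101.06 min.

6063.6 seconds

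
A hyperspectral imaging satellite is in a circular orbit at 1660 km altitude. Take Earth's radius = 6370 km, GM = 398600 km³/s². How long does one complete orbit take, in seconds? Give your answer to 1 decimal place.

Semi-major axis a = 6370 + 1660 = 8030 km. Period T = 2π√(a³/μ) = 2π√(8030³/398600) = 7161.2 s = 119.35 min.

7161.2 seconds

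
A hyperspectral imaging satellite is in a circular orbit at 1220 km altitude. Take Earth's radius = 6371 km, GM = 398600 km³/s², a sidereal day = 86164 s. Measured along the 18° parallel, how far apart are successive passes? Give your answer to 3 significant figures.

2910 km

Semi-major axis a = 6371 + 1220 = 7591 km. Period T = 2π√(a³/μ) = 2π√(7591³/398600) = 6582.0 s = 109.70 min.
Node shift per orbit = (6582.0/86164) × 360° = 27.50°.
Equatorial spacing = 27.50 × 111.2 km/° = 3058 km.
At 18° latitude, spacing = 3058 × cos(18°) = 2908 km.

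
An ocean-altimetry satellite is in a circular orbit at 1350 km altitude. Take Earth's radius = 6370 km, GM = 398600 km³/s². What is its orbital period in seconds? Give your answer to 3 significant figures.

6750 seconds

Semi-major axis a = 6370 + 1350 = 7720 km. Period T = 2π√(a³/μ) = 2π√(7720³/398600) = 6750.5 s = 112.51 min.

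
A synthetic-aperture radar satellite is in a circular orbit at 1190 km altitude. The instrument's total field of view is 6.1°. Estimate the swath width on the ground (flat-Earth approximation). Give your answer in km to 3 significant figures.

Half-angle = 6.1°/2 = 3.05°.
Swath width ≈ 2h·tan(θ/2) = 2 × 1190 × tan(3.05°) = 126.8 km.

127 km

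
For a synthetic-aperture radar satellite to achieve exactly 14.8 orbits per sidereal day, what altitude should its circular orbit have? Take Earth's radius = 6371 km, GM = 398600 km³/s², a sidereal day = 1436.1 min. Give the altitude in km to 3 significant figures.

Required period T = 86166 / 14.8 = 5822.0 s.
From T = 2π√(a³/μ): a = (μ T²/4π²)^(1/3) = (398600 × 5822.0² / 4π²)^(1/3) = 6995 km.
Altitude h = a − R = 6995 − 6371 = 624 km.

624 km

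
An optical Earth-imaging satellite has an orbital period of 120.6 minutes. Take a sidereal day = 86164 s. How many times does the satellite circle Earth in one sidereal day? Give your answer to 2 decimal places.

T = 120.6 min = 7236.0 s.
Orbits per sidereal day = 86164 / 7236.0 = 11.908.

11.91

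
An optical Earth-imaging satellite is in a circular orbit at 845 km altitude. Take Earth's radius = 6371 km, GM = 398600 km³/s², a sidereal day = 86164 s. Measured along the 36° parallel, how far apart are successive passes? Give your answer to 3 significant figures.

Semi-major axis a = 6371 + 845 = 7216 km. Period T = 2π√(a³/μ) = 2π√(7216³/398600) = 6100.4 s = 101.67 min.
Node shift per orbit = (6100.4/86164) × 360° = 25.49°.
Equatorial spacing = 25.49 × 111.2 km/° = 2834 km.
At 36° latitude, spacing = 2834 × cos(36°) = 2293 km.

2290 km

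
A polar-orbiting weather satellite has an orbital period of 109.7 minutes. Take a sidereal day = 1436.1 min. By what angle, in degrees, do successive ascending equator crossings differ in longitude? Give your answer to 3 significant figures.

27.5°

T = 109.7 min = 6582.0 s.
During one orbit Earth rotates (6582.0 / 86166) × 360° = 27.50°.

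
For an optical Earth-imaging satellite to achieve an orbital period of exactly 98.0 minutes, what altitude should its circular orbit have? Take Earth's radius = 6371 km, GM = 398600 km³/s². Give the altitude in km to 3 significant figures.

T = 98.0 min = 5880.0 s.
From T = 2π√(a³/μ): a = (μ T²/4π²)^(1/3) = (398600 × 5880.0² / 4π²)^(1/3) = 7041 km.
Altitude h = a − R = 7041 − 6371 = 670 km.

670 km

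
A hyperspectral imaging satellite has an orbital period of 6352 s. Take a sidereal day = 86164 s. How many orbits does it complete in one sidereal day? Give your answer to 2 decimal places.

13.56

Orbits per sidereal day = 86164 / 6352.0 = 13.565.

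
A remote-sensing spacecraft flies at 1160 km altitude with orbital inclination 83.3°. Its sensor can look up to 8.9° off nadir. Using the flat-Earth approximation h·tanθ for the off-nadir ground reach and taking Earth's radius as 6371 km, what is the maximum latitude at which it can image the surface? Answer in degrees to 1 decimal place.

84.9°

For a prograde orbit the ground track reaches latitude ±i = ±83.3°.
Sensor half-swath on the ground ≈ 1160·tan(8.9°) = 182 km = 1.63° of latitude.
Maximum observable latitude ≈ 83.3 + 1.63 = 84.9°.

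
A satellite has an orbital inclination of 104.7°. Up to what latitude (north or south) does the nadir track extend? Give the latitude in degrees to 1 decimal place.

Retrograde orbit: the ground track reaches ±(180° − i) = ±(180 − 104.7) = ±75.3°.

75.3°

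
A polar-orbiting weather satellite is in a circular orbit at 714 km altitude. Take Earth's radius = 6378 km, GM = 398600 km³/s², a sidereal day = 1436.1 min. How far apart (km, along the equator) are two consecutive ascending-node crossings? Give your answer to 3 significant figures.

2760 km

Semi-major axis a = 6378 + 714 = 7092 km. Period T = 2π√(a³/μ) = 2π√(7092³/398600) = 5943.8 s = 99.06 min.
During one orbit Earth rotates (5943.8 / 86166) × 360° = 24.83°.
At the equator that is 24.83° × (2π·6378/360) km/° = 24.83 × 111.3 = 2764 km.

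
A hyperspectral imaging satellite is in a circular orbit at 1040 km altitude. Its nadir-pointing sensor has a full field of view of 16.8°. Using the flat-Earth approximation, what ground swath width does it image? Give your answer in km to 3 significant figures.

307 km

Half-angle = 16.8°/2 = 8.4°.
Swath width ≈ 2h·tan(θ/2) = 2 × 1040 × tan(8.4°) = 307.1 km.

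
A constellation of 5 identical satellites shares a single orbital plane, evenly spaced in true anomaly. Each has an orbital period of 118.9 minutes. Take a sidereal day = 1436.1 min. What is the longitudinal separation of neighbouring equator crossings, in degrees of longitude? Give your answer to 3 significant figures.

T = 118.9 min = 7134.0 s.
Single-satellite node shift = (7134.0/86166) × 360° = 29.81°.
With 5 satellites evenly phased, successive equator crossings are 29.81/5 = 5.961° apart.

5.96°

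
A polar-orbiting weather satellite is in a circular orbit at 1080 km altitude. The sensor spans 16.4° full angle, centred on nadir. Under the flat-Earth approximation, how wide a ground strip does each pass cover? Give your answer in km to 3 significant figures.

Half-angle = 16.4°/2 = 8.2°.
Swath width ≈ 2h·tan(θ/2) = 2 × 1080 × tan(8.2°) = 311.3 km.

311 km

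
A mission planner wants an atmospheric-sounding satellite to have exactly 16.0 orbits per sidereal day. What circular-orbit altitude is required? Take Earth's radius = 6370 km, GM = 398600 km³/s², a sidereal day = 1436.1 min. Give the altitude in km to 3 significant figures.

271 km

Required period T = 86166 / 16.0 = 5385.4 s.
From T = 2π√(a³/μ): a = (μ T²/4π²)^(1/3) = (398600 × 5385.4² / 4π²)^(1/3) = 6641 km.
Altitude h = a − R = 6641 − 6370 = 271 km.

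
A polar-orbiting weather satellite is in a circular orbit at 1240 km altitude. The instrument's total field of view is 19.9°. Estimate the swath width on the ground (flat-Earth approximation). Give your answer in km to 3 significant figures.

435 km

Half-angle = 19.9°/2 = 9.95°.
Swath width ≈ 2h·tan(θ/2) = 2 × 1240 × tan(9.95°) = 435.1 km.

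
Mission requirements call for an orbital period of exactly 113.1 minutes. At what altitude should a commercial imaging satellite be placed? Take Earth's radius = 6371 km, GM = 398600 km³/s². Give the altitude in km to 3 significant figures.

T = 113.1 min = 6786.0 s.
From T = 2π√(a³/μ): a = (μ T²/4π²)^(1/3) = (398600 × 6786.0² / 4π²)^(1/3) = 7747 km.
Altitude h = a − R = 7747 − 6371 = 1376 km.

1380 km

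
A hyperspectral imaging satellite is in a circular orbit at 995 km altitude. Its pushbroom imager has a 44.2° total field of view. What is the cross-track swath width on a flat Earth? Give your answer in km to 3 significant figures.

808 km

Half-angle = 44.2°/2 = 22.1°.
Swath width ≈ 2h·tan(θ/2) = 2 × 995 × tan(22.1°) = 808.1 km.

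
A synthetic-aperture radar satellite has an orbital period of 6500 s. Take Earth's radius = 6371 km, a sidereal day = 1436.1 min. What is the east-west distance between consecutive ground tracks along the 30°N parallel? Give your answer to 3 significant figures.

Node shift per orbit = (6500.0/86166) × 360° = 27.16°.
Equatorial spacing = 27.16 × 111.2 km/° = 3020 km.
At 30° latitude, spacing = 3020 × cos(30°) = 2615 km.

2620 km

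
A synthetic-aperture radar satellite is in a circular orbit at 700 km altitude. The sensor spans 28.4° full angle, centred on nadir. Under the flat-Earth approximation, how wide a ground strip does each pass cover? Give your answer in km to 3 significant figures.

354 km

Half-angle = 28.4°/2 = 14.2°.
Swath width ≈ 2h·tan(θ/2) = 2 × 700 × tan(14.2°) = 354.3 km.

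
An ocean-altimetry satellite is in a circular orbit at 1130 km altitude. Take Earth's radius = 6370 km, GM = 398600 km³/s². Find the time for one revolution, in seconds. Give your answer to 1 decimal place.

Semi-major axis a = 6370 + 1130 = 7500 km. Period T = 2π√(a³/μ) = 2π√(7500³/398600) = 6464.0 s = 107.73 min.

6464.0 seconds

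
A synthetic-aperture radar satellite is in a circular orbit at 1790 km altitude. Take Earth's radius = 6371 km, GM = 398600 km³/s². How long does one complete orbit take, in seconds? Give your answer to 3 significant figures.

Semi-major axis a = 6371 + 1790 = 8161 km. Period T = 2π√(a³/μ) = 2π√(8161³/398600) = 7337.1 s = 122.29 min.

7340 seconds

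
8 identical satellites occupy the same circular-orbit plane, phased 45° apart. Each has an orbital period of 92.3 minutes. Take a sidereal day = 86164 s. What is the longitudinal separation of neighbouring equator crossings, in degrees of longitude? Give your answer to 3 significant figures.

T = 92.3 min = 5538.0 s.
Single-satellite node shift = (5538.0/86164) × 360° = 23.14°.
With 8 satellites evenly phased, successive equator crossings are 23.14/8 = 2.892° apart.

2.89°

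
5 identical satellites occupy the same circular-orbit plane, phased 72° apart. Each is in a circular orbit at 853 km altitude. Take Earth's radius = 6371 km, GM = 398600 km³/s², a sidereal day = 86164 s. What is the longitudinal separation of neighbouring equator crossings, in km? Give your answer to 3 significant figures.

Semi-major axis a = 6371 + 853 = 7224 km. Period T = 2π√(a³/μ) = 2π√(7224³/398600) = 6110.5 s = 101.84 min.
Single-satellite node shift = (6110.5/86164) × 360° = 25.53°.
With 5 satellites evenly phased, successive equator crossings are 25.53/5 = 5.106° apart.
That is 5.106 × 111.2 = 568 km at the equator.

568 km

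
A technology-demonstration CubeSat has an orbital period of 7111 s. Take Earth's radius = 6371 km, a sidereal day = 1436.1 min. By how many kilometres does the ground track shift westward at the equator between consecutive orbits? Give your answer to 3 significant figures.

During one orbit Earth rotates (7111.0 / 86166) × 360° = 29.71°.
At the equator that is 29.71° × (2π·6371/360) km/° = 29.71 × 111.2 = 3304 km.

3300 km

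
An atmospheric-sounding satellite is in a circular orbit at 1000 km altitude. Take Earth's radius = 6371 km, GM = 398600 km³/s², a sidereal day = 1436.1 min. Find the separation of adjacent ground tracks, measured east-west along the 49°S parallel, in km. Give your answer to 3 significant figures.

1920 km

Semi-major axis a = 6371 + 1000 = 7371 km. Period T = 2π√(a³/μ) = 2π√(7371³/398600) = 6298.0 s = 104.97 min.
Node shift per orbit = (6298.0/86166) × 360° = 26.31°.
Equatorial spacing = 26.31 × 111.2 km/° = 2926 km.
At 49° latitude, spacing = 2926 × cos(49°) = 1920 km.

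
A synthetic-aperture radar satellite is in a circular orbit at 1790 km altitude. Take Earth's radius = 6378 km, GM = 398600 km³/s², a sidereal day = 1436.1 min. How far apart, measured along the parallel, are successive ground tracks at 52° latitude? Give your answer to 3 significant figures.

2100 km

Semi-major axis a = 6378 + 1790 = 8168 km. Period T = 2π√(a³/μ) = 2π√(8168³/398600) = 7346.6 s = 122.44 min.
Node shift per orbit = (7346.6/86166) × 360° = 30.69°.
Equatorial spacing = 30.69 × 111.3 km/° = 3417 km.
At 52° latitude, spacing = 3417 × cos(52°) = 2104 km.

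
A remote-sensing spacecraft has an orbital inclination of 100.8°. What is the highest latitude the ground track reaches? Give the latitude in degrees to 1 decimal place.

79.2°

Retrograde orbit: the ground track reaches ±(180° − i) = ±(180 − 100.8) = ±79.2°.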